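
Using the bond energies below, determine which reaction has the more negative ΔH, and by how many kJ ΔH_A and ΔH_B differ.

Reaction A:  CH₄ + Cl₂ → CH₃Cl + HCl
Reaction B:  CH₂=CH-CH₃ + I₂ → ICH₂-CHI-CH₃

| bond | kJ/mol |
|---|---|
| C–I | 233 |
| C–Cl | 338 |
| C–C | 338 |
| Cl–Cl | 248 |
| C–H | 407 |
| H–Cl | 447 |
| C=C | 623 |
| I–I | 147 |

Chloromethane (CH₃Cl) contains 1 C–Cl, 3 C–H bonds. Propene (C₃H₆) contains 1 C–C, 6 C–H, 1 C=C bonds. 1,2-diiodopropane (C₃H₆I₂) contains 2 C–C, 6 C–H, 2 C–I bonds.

Reaction A, by 96 kJ

Reaction A:
  Bonds broken (reactants):
    C–H: 4 × 407 = 1628
    Cl–Cl: 1 × 248 = 248
    Σ(broken) = 1876 kJ
  Bonds formed (products):
    C–Cl: 1 × 338 = 338
    C–H: 3 × 407 = 1221
    H–Cl: 1 × 447 = 447
    Σ(formed) = 2006 kJ
  ΔH_A = 1876 − 2006 = −130 kJ
Reaction B:
  Bonds broken (reactants):
    C–C: 1 × 338 = 338
    C–H: 6 × 407 = 2442
    C=C: 1 × 623 = 623
    I–I: 1 × 147 = 147
    Σ(broken) = 3550 kJ
  Bonds formed (products):
    C–C: 2 × 338 = 676
    C–H: 6 × 407 = 2442
    C–I: 2 × 233 = 466
    Σ(formed) = 3584 kJ
  ΔH_B = 3550 − 3584 = −34 kJ
ΔH_A − ΔH_B = −96 kJ, so reaction A has the more negative ΔH; |ΔH_A − ΔH_B| = 96 kJ.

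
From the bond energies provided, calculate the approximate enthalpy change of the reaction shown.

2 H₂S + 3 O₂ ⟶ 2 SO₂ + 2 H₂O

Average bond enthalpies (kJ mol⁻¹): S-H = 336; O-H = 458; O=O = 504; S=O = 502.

Bonds broken (reactants):
  O=O: 3 × 504 = 1512
  S-H: 4 × 336 = 1344
  Σ(broken) = 2856 kJ
Bonds formed (products):
  O-H: 4 × 458 = 1832
  S=O: 4 × 502 = 2008
  Σ(formed) = 3840 kJ
ΔH = Σ(broken) − Σ(formed) = 2856 − 3840 = −984 kJ

ΔH ≈ −984 kJ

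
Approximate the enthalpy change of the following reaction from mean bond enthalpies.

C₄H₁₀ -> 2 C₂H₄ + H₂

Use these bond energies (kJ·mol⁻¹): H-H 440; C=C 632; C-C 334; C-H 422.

ΔH ≈ +142 kJ

Bonds broken (reactants):
  C-C: 3 × 334 = 1002
  C-H: 10 × 422 = 4220
  Σ(broken) = 5222 kJ
Bonds formed (products):
  C-H: 8 × 422 = 3376
  C=C: 2 × 632 = 1264
  H-H: 1 × 440 = 440
  Σ(formed) = 5080 kJ
ΔH = Σ(broken) − Σ(formed) = 5222 − 5080 = +142 kJ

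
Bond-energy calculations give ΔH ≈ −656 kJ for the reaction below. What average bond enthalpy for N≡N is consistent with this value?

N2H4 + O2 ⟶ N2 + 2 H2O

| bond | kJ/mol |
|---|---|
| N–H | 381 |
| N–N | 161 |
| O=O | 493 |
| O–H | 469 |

D(N≡N) ≈ 958 kJ/mol

Let D be the N≡N bond energy.
Σ(broken) = 4×381 + 1×161 + 1×493 = 2178
Σ(formed) = 1×D + 4×469 = 1876 + D
ΔH = Σ(broken) − Σ(formed) = (2178) − (1876 + D) = +302 − D
Setting this equal to −656 kJ gives D = 958 kJ/mol.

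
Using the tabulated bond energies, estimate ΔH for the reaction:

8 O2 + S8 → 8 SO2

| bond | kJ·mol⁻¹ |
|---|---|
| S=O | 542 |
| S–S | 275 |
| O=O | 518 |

Bonds broken (reactants):
  O=O: 8 × 518 = 4144
  S–S: 8 × 275 = 2200
  Σ(broken) = 6344 kJ
Bonds formed (products):
  S=O: 16 × 542 = 8672
  Σ(formed) = 8672 kJ
ΔH = Σ(broken) − Σ(formed) = 6344 − 8672 = −2328 kJ

ΔH ≈ −2328 kJ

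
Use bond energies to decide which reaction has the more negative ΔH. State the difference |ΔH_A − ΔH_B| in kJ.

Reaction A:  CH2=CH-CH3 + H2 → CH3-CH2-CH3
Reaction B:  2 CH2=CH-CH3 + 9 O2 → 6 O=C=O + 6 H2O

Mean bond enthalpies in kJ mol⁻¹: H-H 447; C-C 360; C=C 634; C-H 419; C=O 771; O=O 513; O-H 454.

Reaction A:
  Bonds broken (reactants):
    C-C: 1 × 360 = 360
    C-H: 6 × 419 = 2514
    C=C: 1 × 634 = 634
    H-H: 1 × 447 = 447
    Σ(broken) = 3955 kJ
  Bonds formed (products):
    C-C: 2 × 360 = 720
    C-H: 8 × 419 = 3352
    Σ(formed) = 4072 kJ
  ΔH_A = 3955 − 4072 = −117 kJ
Reaction B:
  Bonds broken (reactants):
    C-C: 2 × 360 = 720
    C-H: 12 × 419 = 5028
    C=C: 2 × 634 = 1268
    O=O: 9 × 513 = 4617
    Σ(broken) = 11633 kJ
  Bonds formed (products):
    C=O: 12 × 771 = 9252
    O-H: 12 × 454 = 5448
    Σ(formed) = 14700 kJ
  ΔH_B = 11633 − 14700 = −3067 kJ
ΔH_A − ΔH_B = +2950 kJ, so reaction B has the more negative ΔH; |ΔH_A − ΔH_B| = 2950 kJ.

Reaction B, by 2950 kJ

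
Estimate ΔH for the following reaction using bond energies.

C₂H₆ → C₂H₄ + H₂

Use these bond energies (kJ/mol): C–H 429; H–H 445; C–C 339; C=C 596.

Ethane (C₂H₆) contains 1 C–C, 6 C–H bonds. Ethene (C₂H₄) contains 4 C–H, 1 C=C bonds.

Bonds broken (reactants):
  C–C: 1 × 339 = 339
  C–H: 6 × 429 = 2574
  Σ(broken) = 2913 kJ
Bonds formed (products):
  C–H: 4 × 429 = 1716
  C=C: 1 × 596 = 596
  H–H: 1 × 445 = 445
  Σ(formed) = 2757 kJ
ΔH = Σ(broken) − Σ(formed) = 2913 − 2757 = +156 kJ

ΔH ≈ +156 kJ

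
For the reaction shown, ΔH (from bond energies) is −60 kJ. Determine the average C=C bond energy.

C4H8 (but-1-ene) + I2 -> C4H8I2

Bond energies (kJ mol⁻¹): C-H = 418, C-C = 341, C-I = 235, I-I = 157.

D(C=C) ≈ 594 kJ/mol

Let D be the C=C bond energy.
Σ(broken) = 2×341 + 8×418 + 1×D + 1×157 = 4183 + D
Σ(formed) = 3×341 + 8×418 + 2×235 = 4837
ΔH = Σ(broken) − Σ(formed) = (4183 + D) − (4837) = −654 + D
Setting this equal to −60 kJ gives D = 594 kJ/mol.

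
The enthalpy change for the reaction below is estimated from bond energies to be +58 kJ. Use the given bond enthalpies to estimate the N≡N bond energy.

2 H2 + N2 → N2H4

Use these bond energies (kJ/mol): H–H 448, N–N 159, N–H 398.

D(N≡N) ≈ 913 kJ/mol

Let D be the N≡N bond energy.
Σ(broken) = 2×448 + 1×D = 896 + D
Σ(formed) = 4×398 + 1×159 = 1751
ΔH = Σ(broken) − Σ(formed) = (896 + D) − (1751) = −855 + D
Setting this equal to +58 kJ gives D = 913 kJ/mol.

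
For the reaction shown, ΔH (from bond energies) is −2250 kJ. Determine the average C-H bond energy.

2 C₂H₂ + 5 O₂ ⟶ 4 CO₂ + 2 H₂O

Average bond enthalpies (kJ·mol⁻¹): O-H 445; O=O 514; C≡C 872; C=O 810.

D(C-H) ≈ 424 kJ/mol

Let D be the C-H bond energy.
Σ(broken) = 2×872 + 4×D + 5×514 = 4314 + 4D
Σ(formed) = 8×810 + 4×445 = 8260
ΔH = Σ(broken) − Σ(formed) = (4314 + 4D) − (8260) = −3946 + 4D
Setting this equal to −2250 kJ gives 4D = 1696, so D = 424 kJ/mol.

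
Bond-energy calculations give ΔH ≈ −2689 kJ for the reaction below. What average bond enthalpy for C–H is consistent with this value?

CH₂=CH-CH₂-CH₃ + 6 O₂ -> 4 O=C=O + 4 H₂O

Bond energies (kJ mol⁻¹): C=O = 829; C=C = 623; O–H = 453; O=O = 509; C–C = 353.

D(C–H) ≈ 398 kJ/mol

Let D be the C–H bond energy.
Σ(broken) = 2×353 + 8×D + 1×623 + 6×509 = 4383 + 8D
Σ(formed) = 8×829 + 8×453 = 10256
ΔH = Σ(broken) − Σ(formed) = (4383 + 8D) − (10256) = −5873 + 8D
Setting this equal to −2689 kJ gives 8D = 3184, so D = 398 kJ/mol.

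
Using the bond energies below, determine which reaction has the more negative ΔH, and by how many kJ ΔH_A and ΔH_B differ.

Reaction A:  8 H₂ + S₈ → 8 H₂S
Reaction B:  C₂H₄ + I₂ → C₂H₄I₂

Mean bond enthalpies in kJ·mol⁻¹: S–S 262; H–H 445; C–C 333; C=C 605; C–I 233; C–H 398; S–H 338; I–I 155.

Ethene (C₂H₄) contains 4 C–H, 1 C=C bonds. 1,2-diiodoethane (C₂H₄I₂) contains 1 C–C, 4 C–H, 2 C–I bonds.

Reaction A:
  Bonds broken (reactants):
    H–H: 8 × 445 = 3560
    S–S: 8 × 262 = 2096
    Σ(broken) = 5656 kJ
  Bonds formed (products):
    S–H: 16 × 338 = 5408
    Σ(formed) = 5408 kJ
  ΔH_A = 5656 − 5408 = +248 kJ
Reaction B:
  Bonds broken (reactants):
    C–H: 4 × 398 = 1592
    C=C: 1 × 605 = 605
    I–I: 1 × 155 = 155
    Σ(broken) = 2352 kJ
  Bonds formed (products):
    C–C: 1 × 333 = 333
    C–H: 4 × 398 = 1592
    C–I: 2 × 233 = 466
    Σ(formed) = 2391 kJ
  ΔH_B = 2352 − 2391 = −39 kJ
ΔH_A − ΔH_B = +287 kJ, so reaction B has the more negative ΔH; |ΔH_A − ΔH_B| = 287 kJ.

Reaction B, by 287 kJ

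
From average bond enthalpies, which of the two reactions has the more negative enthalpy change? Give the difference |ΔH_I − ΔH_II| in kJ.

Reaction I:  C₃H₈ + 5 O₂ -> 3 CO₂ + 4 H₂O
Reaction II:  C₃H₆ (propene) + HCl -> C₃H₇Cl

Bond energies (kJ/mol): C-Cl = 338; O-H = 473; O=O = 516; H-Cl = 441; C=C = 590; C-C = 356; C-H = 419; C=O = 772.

Reaction I, by 1690 kJ

Reaction I:
  Bonds broken (reactants):
    C-C: 2 × 356 = 712
    C-H: 8 × 419 = 3352
    O=O: 5 × 516 = 2580
    Σ(broken) = 6644 kJ
  Bonds formed (products):
    C=O: 6 × 772 = 4632
    O-H: 8 × 473 = 3784
    Σ(formed) = 8416 kJ
  ΔH_I = 6644 − 8416 = −1772 kJ
Reaction II:
  Bonds broken (reactants):
    C-C: 1 × 356 = 356
    C-H: 6 × 419 = 2514
    C=C: 1 × 590 = 590
    H-Cl: 1 × 441 = 441
    Σ(broken) = 3901 kJ
  Bonds formed (products):
    C-C: 2 × 356 = 712
    C-Cl: 1 × 338 = 338
    C-H: 7 × 419 = 2933
    Σ(formed) = 3983 kJ
  ΔH_II = 3901 − 3983 = −82 kJ
ΔH_I − ΔH_II = −1690 kJ, so reaction I has the more negative ΔH; |ΔH_I − ΔH_II| = 1690 kJ.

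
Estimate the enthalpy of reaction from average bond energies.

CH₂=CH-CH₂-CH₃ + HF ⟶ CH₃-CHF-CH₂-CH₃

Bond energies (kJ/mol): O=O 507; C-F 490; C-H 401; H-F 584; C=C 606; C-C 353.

ΔH ≈ −54 kJ

Bonds broken (reactants):
  C-C: 2 × 353 = 706
  C-H: 8 × 401 = 3208
  C=C: 1 × 606 = 606
  H-F: 1 × 584 = 584
  Σ(broken) = 5104 kJ
Bonds formed (products):
  C-C: 3 × 353 = 1059
  C-F: 1 × 490 = 490
  C-H: 9 × 401 = 3609
  Σ(formed) = 5158 kJ
ΔH = Σ(broken) − Σ(formed) = 5104 − 5158 = −54 kJ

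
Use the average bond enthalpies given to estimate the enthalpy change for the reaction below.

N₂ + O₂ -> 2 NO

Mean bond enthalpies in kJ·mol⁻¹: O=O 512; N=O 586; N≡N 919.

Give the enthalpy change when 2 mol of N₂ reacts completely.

ΔH = +518 kJ

Bonds broken (reactants):
  N≡N: 1 × 919 = 919
  O=O: 1 × 512 = 512
  Σ(broken) = 1431 kJ
Bonds formed (products):
  N=O: 2 × 586 = 1172
  Σ(formed) = 1172 kJ
ΔH = Σ(broken) − Σ(formed) = 1431 − 1172 = +259 kJ
For 2× the reaction as written: 2 × (+259) = +518 kJ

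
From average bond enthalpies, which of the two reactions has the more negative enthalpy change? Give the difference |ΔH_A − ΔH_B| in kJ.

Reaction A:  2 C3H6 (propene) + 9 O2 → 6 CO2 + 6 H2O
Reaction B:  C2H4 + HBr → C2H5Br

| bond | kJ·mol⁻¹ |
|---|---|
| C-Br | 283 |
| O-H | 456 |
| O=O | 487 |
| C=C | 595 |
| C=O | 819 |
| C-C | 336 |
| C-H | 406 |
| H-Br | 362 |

Reaction A:
  Bonds broken (reactants):
    C-C: 2 × 336 = 672
    C-H: 12 × 406 = 4872
    C=C: 2 × 595 = 1190
    O=O: 9 × 487 = 4383
    Σ(broken) = 11117 kJ
  Bonds formed (products):
    C=O: 12 × 819 = 9828
    O-H: 12 × 456 = 5472
    Σ(formed) = 15300 kJ
  ΔH_A = 11117 − 15300 = −4183 kJ
Reaction B:
  Bonds broken (reactants):
    C-H: 4 × 406 = 1624
    C=C: 1 × 595 = 595
    H-Br: 1 × 362 = 362
    Σ(broken) = 2581 kJ
  Bonds formed (products):
    C-Br: 1 × 283 = 283
    C-C: 1 × 336 = 336
    C-H: 5 × 406 = 2030
    Σ(formed) = 2649 kJ
  ΔH_B = 2581 − 2649 = −68 kJ
ΔH_A − ΔH_B = −4115 kJ, so reaction A has the more negative ΔH; |ΔH_A − ΔH_B| = 4115 kJ.

Reaction A, by 4115 kJ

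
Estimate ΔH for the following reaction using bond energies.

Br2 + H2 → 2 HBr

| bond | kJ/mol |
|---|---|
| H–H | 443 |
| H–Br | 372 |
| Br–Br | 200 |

ΔH ≈ −101 kJ

Bonds broken (reactants):
  Br–Br: 1 × 200 = 200
  H–H: 1 × 443 = 443
  Σ(broken) = 643 kJ
Bonds formed (products):
  H–Br: 2 × 372 = 744
  Σ(formed) = 744 kJ
ΔH = Σ(broken) − Σ(formed) = 643 − 744 = −101 kJ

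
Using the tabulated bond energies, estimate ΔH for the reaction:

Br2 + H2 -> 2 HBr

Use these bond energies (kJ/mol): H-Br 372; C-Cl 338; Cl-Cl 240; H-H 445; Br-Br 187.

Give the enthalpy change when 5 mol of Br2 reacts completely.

Bonds broken (reactants):
  Br-Br: 1 × 187 = 187
  H-H: 1 × 445 = 445
  Σ(broken) = 632 kJ
Bonds formed (products):
  H-Br: 2 × 372 = 744
  Σ(formed) = 744 kJ
ΔH = Σ(broken) − Σ(formed) = 632 − 744 = −112 kJ
For 5× the reaction as written: 5 × (−112) = −560 kJ

ΔH = −560 kJ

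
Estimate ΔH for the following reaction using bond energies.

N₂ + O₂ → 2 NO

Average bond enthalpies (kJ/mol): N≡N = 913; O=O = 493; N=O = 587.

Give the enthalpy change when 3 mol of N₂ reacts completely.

ΔH = +696 kJ

Bonds broken (reactants):
  N≡N: 1 × 913 = 913
  O=O: 1 × 493 = 493
  Σ(broken) = 1406 kJ
Bonds formed (products):
  N=O: 2 × 587 = 1174
  Σ(formed) = 1174 kJ
ΔH = Σ(broken) − Σ(formed) = 1406 − 1174 = +232 kJ
For 3× the reaction as written: 3 × (+232) = +696 kJ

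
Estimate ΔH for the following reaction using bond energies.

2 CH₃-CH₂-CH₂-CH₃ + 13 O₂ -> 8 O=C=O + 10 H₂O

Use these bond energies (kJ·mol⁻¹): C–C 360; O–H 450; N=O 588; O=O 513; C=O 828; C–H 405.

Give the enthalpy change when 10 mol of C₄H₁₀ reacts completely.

Bonds broken (reactants):
  C–C: 6 × 360 = 2160
  C–H: 20 × 405 = 8100
  O=O: 13 × 513 = 6669
  Σ(broken) = 16929 kJ
Bonds formed (products):
  C=O: 16 × 828 = 13248
  O–H: 20 × 450 = 9000
  Σ(formed) = 22248 kJ
ΔH = Σ(broken) − Σ(formed) = 16929 − 22248 = −5319 kJ
For 5× the reaction as written: 5 × (−5319) = −26595 kJ

ΔH = −26595 kJ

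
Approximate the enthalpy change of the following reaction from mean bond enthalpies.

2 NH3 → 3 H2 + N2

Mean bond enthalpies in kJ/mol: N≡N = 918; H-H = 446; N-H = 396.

Bonds broken (reactants):
  N-H: 6 × 396 = 2376
  Σ(broken) = 2376 kJ
Bonds formed (products):
  H-H: 3 × 446 = 1338
  N≡N: 1 × 918 = 918
  Σ(formed) = 2256 kJ
ΔH = Σ(broken) − Σ(formed) = 2376 − 2256 = +120 kJ

ΔH ≈ +120 kJ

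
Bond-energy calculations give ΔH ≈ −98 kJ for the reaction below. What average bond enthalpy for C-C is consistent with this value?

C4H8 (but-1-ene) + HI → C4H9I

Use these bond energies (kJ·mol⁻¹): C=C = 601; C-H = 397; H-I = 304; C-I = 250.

Let D be the C-C bond energy.
Σ(broken) = 2×D + 8×397 + 1×601 + 1×304 = 4081 + 2D
Σ(formed) = 3×D + 9×397 + 1×250 = 3823 + 3D
ΔH = Σ(broken) − Σ(formed) = (4081 + 2D) − (3823 + 3D) = +258 − D
Setting this equal to −98 kJ gives D = 356 kJ/mol.

D(C-C) ≈ 356 kJ/mol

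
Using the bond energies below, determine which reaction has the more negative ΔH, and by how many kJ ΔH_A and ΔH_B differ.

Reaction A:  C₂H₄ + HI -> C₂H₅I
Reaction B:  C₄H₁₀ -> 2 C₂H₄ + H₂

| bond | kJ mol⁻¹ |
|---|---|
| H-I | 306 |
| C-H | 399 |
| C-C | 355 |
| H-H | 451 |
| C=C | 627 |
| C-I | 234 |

Reaction A, by 213 kJ

Reaction A:
  Bonds broken (reactants):
    C-H: 4 × 399 = 1596
    C=C: 1 × 627 = 627
    H-I: 1 × 306 = 306
    Σ(broken) = 2529 kJ
  Bonds formed (products):
    C-C: 1 × 355 = 355
    C-H: 5 × 399 = 1995
    C-I: 1 × 234 = 234
    Σ(formed) = 2584 kJ
  ΔH_A = 2529 − 2584 = −55 kJ
Reaction B:
  Bonds broken (reactants):
    C-C: 3 × 355 = 1065
    C-H: 10 × 399 = 3990
    Σ(broken) = 5055 kJ
  Bonds formed (products):
    C-H: 8 × 399 = 3192
    C=C: 2 × 627 = 1254
    H-H: 1 × 451 = 451
    Σ(formed) = 4897 kJ
  ΔH_B = 5055 − 4897 = +158 kJ
ΔH_A − ΔH_B = −213 kJ, so reaction A has the more negative ΔH; |ΔH_A − ΔH_B| = 213 kJ.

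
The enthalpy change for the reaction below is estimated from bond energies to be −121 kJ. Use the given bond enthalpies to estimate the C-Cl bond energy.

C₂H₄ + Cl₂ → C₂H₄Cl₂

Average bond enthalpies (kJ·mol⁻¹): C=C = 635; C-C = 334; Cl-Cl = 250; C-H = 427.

D(C-Cl) ≈ 336 kJ/mol

Let D be the C-Cl bond energy.
Σ(broken) = 4×427 + 1×635 + 1×250 = 2593
Σ(formed) = 1×334 + 2×D + 4×427 = 2042 + 2D
ΔH = Σ(broken) − Σ(formed) = (2593) − (2042 + 2D) = +551 − 2D
Setting this equal to −121 kJ gives 2D = 672, so D = 336 kJ/mol.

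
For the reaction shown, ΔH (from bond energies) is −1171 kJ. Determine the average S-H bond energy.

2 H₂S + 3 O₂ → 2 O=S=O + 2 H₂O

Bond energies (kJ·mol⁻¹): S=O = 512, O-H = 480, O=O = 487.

Let D be the S-H bond energy.
Σ(broken) = 3×487 + 4×D = 1461 + 4D
Σ(formed) = 4×480 + 4×512 = 3968
ΔH = Σ(broken) − Σ(formed) = (1461 + 4D) − (3968) = −2507 + 4D
Setting this equal to −1171 kJ gives 4D = 1336, so D = 334 kJ/mol.

D(S-H) ≈ 334 kJ/mol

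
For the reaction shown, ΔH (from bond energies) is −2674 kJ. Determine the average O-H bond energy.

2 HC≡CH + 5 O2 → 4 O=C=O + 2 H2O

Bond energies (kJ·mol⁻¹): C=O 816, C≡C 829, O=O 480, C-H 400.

D(O-H) ≈ 451 kJ/mol

Let D be the O-H bond energy.
Σ(broken) = 2×829 + 4×400 + 5×480 = 5658
Σ(formed) = 8×816 + 4×D = 6528 + 4D
ΔH = Σ(broken) − Σ(formed) = (5658) − (6528 + 4D) = −870 − 4D
Setting this equal to −2674 kJ gives 4D = 1804, so D = 451 kJ/mol.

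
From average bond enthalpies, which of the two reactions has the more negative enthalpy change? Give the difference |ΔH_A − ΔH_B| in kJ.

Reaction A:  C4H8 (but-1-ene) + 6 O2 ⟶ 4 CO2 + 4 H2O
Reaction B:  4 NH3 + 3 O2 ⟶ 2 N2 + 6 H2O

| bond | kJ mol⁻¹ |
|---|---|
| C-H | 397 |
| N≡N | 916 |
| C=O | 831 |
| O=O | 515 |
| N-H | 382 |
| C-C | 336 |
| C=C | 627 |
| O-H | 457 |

Reaction A:
  Bonds broken (reactants):
    C-C: 2 × 336 = 672
    C-H: 8 × 397 = 3176
    C=C: 1 × 627 = 627
    O=O: 6 × 515 = 3090
    Σ(broken) = 7565 kJ
  Bonds formed (products):
    C=O: 8 × 831 = 6648
    O-H: 8 × 457 = 3656
    Σ(formed) = 10304 kJ
  ΔH_A = 7565 − 10304 = −2739 kJ
Reaction B:
  Bonds broken (reactants):
    N-H: 12 × 382 = 4584
    O=O: 3 × 515 = 1545
    Σ(broken) = 6129 kJ
  Bonds formed (products):
    N≡N: 2 × 916 = 1832
    O-H: 12 × 457 = 5484
    Σ(formed) = 7316 kJ
  ΔH_B = 6129 − 7316 = −1187 kJ
ΔH_A − ΔH_B = −1552 kJ, so reaction A has the more negative ΔH; |ΔH_A − ΔH_B| = 1552 kJ.

Reaction A, by 1552 kJ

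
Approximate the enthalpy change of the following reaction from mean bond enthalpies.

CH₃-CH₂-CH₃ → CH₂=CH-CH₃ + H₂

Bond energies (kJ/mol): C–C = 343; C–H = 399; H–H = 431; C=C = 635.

ΔH ≈ +75 kJ

Bonds broken (reactants):
  C–C: 2 × 343 = 686
  C–H: 8 × 399 = 3192
  Σ(broken) = 3878 kJ
Bonds formed (products):
  C–C: 1 × 343 = 343
  C–H: 6 × 399 = 2394
  C=C: 1 × 635 = 635
  H–H: 1 × 431 = 431
  Σ(formed) = 3803 kJ
ΔH = Σ(broken) − Σ(formed) = 3878 − 3803 = +75 kJ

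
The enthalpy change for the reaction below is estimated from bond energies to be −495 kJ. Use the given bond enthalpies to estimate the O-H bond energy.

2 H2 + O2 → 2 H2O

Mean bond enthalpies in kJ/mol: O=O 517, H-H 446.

Let D be the O-H bond energy.
Σ(broken) = 2×446 + 1×517 = 1409
Σ(formed) = 4×D = 4D
ΔH = Σ(broken) − Σ(formed) = (1409) − (4D) = +1409 − 4D
Setting this equal to −495 kJ gives 4D = 1904, so D = 476 kJ/mol.

D(O-H) ≈ 476 kJ/mol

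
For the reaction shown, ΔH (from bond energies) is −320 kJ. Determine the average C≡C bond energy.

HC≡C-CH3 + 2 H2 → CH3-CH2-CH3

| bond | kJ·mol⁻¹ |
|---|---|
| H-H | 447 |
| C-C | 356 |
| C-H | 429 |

Let D be the C≡C bond energy.
Σ(broken) = 1×D + 1×356 + 4×429 + 2×447 = 2966 + D
Σ(formed) = 2×356 + 8×429 = 4144
ΔH = Σ(broken) − Σ(formed) = (2966 + D) − (4144) = −1178 + D
Setting this equal to −320 kJ gives D = 858 kJ/mol.

D(C≡C) ≈ 858 kJ/mol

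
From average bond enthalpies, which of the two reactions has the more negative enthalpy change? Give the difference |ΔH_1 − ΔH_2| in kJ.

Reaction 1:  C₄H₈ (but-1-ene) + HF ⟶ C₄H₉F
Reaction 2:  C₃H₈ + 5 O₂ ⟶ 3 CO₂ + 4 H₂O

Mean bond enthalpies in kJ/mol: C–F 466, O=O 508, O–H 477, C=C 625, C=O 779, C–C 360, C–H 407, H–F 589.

Reaction 1:
  Bonds broken (reactants):
    C–C: 2 × 360 = 720
    C–H: 8 × 407 = 3256
    C=C: 1 × 625 = 625
    H–F: 1 × 589 = 589
    Σ(broken) = 5190 kJ
  Bonds formed (products):
    C–C: 3 × 360 = 1080
    C–F: 1 × 466 = 466
    C–H: 9 × 407 = 3663
    Σ(formed) = 5209 kJ
  ΔH_1 = 5190 − 5209 = −19 kJ
Reaction 2:
  Bonds broken (reactants):
    C–C: 2 × 360 = 720
    C–H: 8 × 407 = 3256
    O=O: 5 × 508 = 2540
    Σ(broken) = 6516 kJ
  Bonds formed (products):
    C=O: 6 × 779 = 4674
    O–H: 8 × 477 = 3816
    Σ(formed) = 8490 kJ
  ΔH_2 = 6516 − 8490 = −1974 kJ
ΔH_1 − ΔH_2 = +1955 kJ, so reaction 2 has the more negative ΔH; |ΔH_1 − ΔH_2| = 1955 kJ.

Reaction 2, by 1955 kJ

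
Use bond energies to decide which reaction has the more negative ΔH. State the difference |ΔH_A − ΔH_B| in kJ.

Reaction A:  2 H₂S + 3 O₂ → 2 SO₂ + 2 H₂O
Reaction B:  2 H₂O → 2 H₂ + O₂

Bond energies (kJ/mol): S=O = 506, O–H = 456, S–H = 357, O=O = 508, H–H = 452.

Reaction A, by 1308 kJ

Reaction A:
  Bonds broken (reactants):
    O=O: 3 × 508 = 1524
    S–H: 4 × 357 = 1428
    Σ(broken) = 2952 kJ
  Bonds formed (products):
    O–H: 4 × 456 = 1824
    S=O: 4 × 506 = 2024
    Σ(formed) = 3848 kJ
  ΔH_A = 2952 − 3848 = −896 kJ
Reaction B:
  Bonds broken (reactants):
    O–H: 4 × 456 = 1824
    Σ(broken) = 1824 kJ
  Bonds formed (products):
    H–H: 2 × 452 = 904
    O=O: 1 × 508 = 508
    Σ(formed) = 1412 kJ
  ΔH_B = 1824 − 1412 = +412 kJ
ΔH_A − ΔH_B = −1308 kJ, so reaction A has the more negative ΔH; |ΔH_A − ΔH_B| = 1308 kJ.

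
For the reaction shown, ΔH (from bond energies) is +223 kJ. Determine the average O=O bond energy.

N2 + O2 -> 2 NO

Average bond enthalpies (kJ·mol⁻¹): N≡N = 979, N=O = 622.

Let D be the O=O bond energy.
Σ(broken) = 1×979 + 1×D = 979 + D
Σ(formed) = 2×622 = 1244
ΔH = Σ(broken) − Σ(formed) = (979 + D) − (1244) = −265 + D
Setting this equal to +223 kJ gives D = 488 kJ/mol.

D(O=O) ≈ 488 kJ/mol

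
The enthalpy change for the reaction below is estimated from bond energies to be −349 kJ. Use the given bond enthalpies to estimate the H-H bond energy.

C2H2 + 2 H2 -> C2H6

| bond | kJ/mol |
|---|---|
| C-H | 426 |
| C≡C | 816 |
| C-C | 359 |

D(H-H) ≈ 449 kJ/mol

Let D be the H-H bond energy.
Σ(broken) = 1×816 + 2×426 + 2×D = 1668 + 2D
Σ(formed) = 1×359 + 6×426 = 2915
ΔH = Σ(broken) − Σ(formed) = (1668 + 2D) − (2915) = −1247 + 2D
Setting this equal to −349 kJ gives 2D = 898, so D = 449 kJ/mol.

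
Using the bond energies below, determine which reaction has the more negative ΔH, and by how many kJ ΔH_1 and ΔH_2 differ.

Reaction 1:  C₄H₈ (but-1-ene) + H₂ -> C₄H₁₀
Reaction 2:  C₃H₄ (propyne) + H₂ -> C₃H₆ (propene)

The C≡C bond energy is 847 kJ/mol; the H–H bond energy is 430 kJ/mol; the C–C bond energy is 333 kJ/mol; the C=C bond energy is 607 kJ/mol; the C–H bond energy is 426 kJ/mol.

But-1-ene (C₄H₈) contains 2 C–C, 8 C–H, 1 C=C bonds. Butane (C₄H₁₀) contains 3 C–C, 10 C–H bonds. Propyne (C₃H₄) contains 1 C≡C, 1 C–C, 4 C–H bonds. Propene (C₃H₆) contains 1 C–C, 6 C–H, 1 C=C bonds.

Reaction 2, by 34 kJ

Reaction 1:
  Bonds broken (reactants):
    C–C: 2 × 333 = 666
    C–H: 8 × 426 = 3408
    C=C: 1 × 607 = 607
    H–H: 1 × 430 = 430
    Σ(broken) = 5111 kJ
  Bonds formed (products):
    C–C: 3 × 333 = 999
    C–H: 10 × 426 = 4260
    Σ(formed) = 5259 kJ
  ΔH_1 = 5111 − 5259 = −148 kJ
Reaction 2:
  Bonds broken (reactants):
    C≡C: 1 × 847 = 847
    C–C: 1 × 333 = 333
    C–H: 4 × 426 = 1704
    H–H: 1 × 430 = 430
    Σ(broken) = 3314 kJ
  Bonds formed (products):
    C–C: 1 × 333 = 333
    C–H: 6 × 426 = 2556
    C=C: 1 × 607 = 607
    Σ(formed) = 3496 kJ
  ΔH_2 = 3314 − 3496 = −182 kJ
ΔH_1 − ΔH_2 = +34 kJ, so reaction 2 has the more negative ΔH; |ΔH_1 − ΔH_2| = 34 kJ.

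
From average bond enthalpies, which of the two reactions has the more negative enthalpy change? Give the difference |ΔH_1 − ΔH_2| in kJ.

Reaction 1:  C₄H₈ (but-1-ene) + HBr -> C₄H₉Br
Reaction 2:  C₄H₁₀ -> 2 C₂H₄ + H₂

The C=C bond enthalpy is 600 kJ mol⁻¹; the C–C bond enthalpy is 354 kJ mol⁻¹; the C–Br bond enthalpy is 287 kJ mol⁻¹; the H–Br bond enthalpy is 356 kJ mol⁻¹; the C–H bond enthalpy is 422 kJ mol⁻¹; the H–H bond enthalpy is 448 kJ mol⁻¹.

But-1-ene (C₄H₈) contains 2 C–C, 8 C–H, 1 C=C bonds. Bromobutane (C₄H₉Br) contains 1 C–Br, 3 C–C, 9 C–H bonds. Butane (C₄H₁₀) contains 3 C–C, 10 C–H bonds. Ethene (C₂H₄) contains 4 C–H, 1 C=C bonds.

Reaction 1, by 365 kJ

Reaction 1:
  Bonds broken (reactants):
    C–C: 2 × 354 = 708
    C–H: 8 × 422 = 3376
    C=C: 1 × 600 = 600
    H–Br: 1 × 356 = 356
    Σ(broken) = 5040 kJ
  Bonds formed (products):
    C–Br: 1 × 287 = 287
    C–C: 3 × 354 = 1062
    C–H: 9 × 422 = 3798
    Σ(formed) = 5147 kJ
  ΔH_1 = 5040 − 5147 = −107 kJ
Reaction 2:
  Bonds broken (reactants):
    C–C: 3 × 354 = 1062
    C–H: 10 × 422 = 4220
    Σ(broken) = 5282 kJ
  Bonds formed (products):
    C–H: 8 × 422 = 3376
    C=C: 2 × 600 = 1200
    H–H: 1 × 448 = 448
    Σ(formed) = 5024 kJ
  ΔH_2 = 5282 − 5024 = +258 kJ
ΔH_1 − ΔH_2 = −365 kJ, so reaction 1 has the more negative ΔH; |ΔH_1 − ΔH_2| = 365 kJ.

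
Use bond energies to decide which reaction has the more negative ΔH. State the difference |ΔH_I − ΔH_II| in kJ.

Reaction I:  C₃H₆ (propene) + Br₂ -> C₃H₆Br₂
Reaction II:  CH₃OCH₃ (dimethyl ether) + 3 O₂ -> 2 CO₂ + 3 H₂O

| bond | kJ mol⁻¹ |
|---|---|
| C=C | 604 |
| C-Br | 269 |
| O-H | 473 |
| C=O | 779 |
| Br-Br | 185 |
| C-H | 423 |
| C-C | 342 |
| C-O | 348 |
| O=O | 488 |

Reaction II, by 1165 kJ

Reaction I:
  Bonds broken (reactants):
    Br-Br: 1 × 185 = 185
    C-C: 1 × 342 = 342
    C-H: 6 × 423 = 2538
    C=C: 1 × 604 = 604
    Σ(broken) = 3669 kJ
  Bonds formed (products):
    C-Br: 2 × 269 = 538
    C-C: 2 × 342 = 684
    C-H: 6 × 423 = 2538
    Σ(formed) = 3760 kJ
  ΔH_I = 3669 − 3760 = −91 kJ
Reaction II:
  Bonds broken (reactants):
    C-H: 6 × 423 = 2538
    C-O: 2 × 348 = 696
    O=O: 3 × 488 = 1464
    Σ(broken) = 4698 kJ
  Bonds formed (products):
    C=O: 4 × 779 = 3116
    O-H: 6 × 473 = 2838
    Σ(formed) = 5954 kJ
  ΔH_II = 4698 − 5954 = −1256 kJ
ΔH_I − ΔH_II = +1165 kJ, so reaction II has the more negative ΔH; |ΔH_I − ΔH_II| = 1165 kJ.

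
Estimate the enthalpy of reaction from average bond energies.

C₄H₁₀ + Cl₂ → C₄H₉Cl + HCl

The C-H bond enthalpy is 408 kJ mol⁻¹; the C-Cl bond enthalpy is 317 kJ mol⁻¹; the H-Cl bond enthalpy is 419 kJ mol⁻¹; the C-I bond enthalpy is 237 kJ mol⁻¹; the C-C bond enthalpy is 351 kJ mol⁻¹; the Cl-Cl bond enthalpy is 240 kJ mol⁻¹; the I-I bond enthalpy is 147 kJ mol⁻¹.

ΔH ≈ −88 kJ

Bonds broken (reactants):
  C-C: 3 × 351 = 1053
  C-H: 10 × 408 = 4080
  Cl-Cl: 1 × 240 = 240
  Σ(broken) = 5373 kJ
Bonds formed (products):
  C-C: 3 × 351 = 1053
  C-Cl: 1 × 317 = 317
  C-H: 9 × 408 = 3672
  H-Cl: 1 × 419 = 419
  Σ(formed) = 5461 kJ
ΔH = Σ(broken) − Σ(formed) = 5373 − 5461 = −88 kJ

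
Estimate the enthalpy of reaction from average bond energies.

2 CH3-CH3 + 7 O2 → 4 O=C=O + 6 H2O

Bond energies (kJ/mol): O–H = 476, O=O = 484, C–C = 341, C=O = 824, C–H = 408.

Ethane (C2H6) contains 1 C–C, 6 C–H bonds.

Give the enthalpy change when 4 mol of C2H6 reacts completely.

Bonds broken (reactants):
  C–C: 2 × 341 = 682
  C–H: 12 × 408 = 4896
  O=O: 7 × 484 = 3388
  Σ(broken) = 8966 kJ
Bonds formed (products):
  C=O: 8 × 824 = 6592
  O–H: 12 × 476 = 5712
  Σ(formed) = 12304 kJ
ΔH = Σ(broken) − Σ(formed) = 8966 − 12304 = −3338 kJ
For 2× the reaction as written: 2 × (−3338) = −6676 kJ

ΔH = −6676 kJ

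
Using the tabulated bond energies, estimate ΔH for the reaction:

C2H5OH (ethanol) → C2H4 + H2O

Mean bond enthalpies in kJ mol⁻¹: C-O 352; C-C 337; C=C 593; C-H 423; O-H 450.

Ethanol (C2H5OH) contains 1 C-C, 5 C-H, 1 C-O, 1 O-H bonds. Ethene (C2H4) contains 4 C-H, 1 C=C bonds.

ΔH ≈ +69 kJ

Bonds broken (reactants):
  C-C: 1 × 337 = 337
  C-H: 5 × 423 = 2115
  C-O: 1 × 352 = 352
  O-H: 1 × 450 = 450
  Σ(broken) = 3254 kJ
Bonds formed (products):
  C-H: 4 × 423 = 1692
  C=C: 1 × 593 = 593
  O-H: 2 × 450 = 900
  Σ(formed) = 3185 kJ
ΔH = Σ(broken) − Σ(formed) = 3254 − 3185 = +69 kJ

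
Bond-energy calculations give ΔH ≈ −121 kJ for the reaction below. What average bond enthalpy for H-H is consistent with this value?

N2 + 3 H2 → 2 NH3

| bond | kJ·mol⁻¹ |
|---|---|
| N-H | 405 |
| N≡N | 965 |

Let D be the H-H bond energy.
Σ(broken) = 3×D + 1×965 = 965 + 3D
Σ(formed) = 6×405 = 2430
ΔH = Σ(broken) − Σ(formed) = (965 + 3D) − (2430) = −1465 + 3D
Setting this equal to −121 kJ gives 3D = 1344, so D = 448 kJ/mol.

D(H-H) ≈ 448 kJ/mol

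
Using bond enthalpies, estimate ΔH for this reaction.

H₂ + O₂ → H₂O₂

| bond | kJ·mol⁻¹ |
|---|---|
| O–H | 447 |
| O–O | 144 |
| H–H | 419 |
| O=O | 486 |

Bonds broken (reactants):
  H–H: 1 × 419 = 419
  O=O: 1 × 486 = 486
  Σ(broken) = 905 kJ
Bonds formed (products):
  O–H: 2 × 447 = 894
  O–O: 1 × 144 = 144
  Σ(formed) = 1038 kJ
ΔH = Σ(broken) − Σ(formed) = 905 − 1038 = −133 kJ

ΔH ≈ −133 kJ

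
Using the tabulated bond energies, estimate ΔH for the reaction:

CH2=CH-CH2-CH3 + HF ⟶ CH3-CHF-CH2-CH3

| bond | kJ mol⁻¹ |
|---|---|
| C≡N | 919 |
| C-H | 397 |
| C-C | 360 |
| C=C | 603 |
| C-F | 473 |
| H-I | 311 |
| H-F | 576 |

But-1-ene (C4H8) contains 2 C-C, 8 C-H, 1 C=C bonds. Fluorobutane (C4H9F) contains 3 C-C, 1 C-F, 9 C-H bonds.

Bonds broken (reactants):
  C-C: 2 × 360 = 720
  C-H: 8 × 397 = 3176
  C=C: 1 × 603 = 603
  H-F: 1 × 576 = 576
  Σ(broken) = 5075 kJ
Bonds formed (products):
  C-C: 3 × 360 = 1080
  C-F: 1 × 473 = 473
  C-H: 9 × 397 = 3573
  Σ(formed) = 5126 kJ
ΔH = Σ(broken) − Σ(formed) = 5075 − 5126 = −51 kJ

ΔH ≈ −51 kJ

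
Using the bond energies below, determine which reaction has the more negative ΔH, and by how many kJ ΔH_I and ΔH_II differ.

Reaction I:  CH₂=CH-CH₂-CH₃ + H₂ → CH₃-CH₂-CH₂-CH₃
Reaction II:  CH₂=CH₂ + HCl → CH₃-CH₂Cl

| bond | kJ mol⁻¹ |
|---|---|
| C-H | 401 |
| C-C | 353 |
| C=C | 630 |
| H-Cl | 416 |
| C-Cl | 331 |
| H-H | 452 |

Reaction I, by 34 kJ

Reaction I:
  Bonds broken (reactants):
    C-C: 2 × 353 = 706
    C-H: 8 × 401 = 3208
    C=C: 1 × 630 = 630
    H-H: 1 × 452 = 452
    Σ(broken) = 4996 kJ
  Bonds formed (products):
    C-C: 3 × 353 = 1059
    C-H: 10 × 401 = 4010
    Σ(formed) = 5069 kJ
  ΔH_I = 4996 − 5069 = −73 kJ
Reaction II:
  Bonds broken (reactants):
    C-H: 4 × 401 = 1604
    C=C: 1 × 630 = 630
    H-Cl: 1 × 416 = 416
    Σ(broken) = 2650 kJ
  Bonds formed (products):
    C-C: 1 × 353 = 353
    C-Cl: 1 × 331 = 331
    C-H: 5 × 401 = 2005
    Σ(formed) = 2689 kJ
  ΔH_II = 2650 − 2689 = −39 kJ
ΔH_I − ΔH_II = −34 kJ, so reaction I has the more negative ΔH; |ΔH_I − ΔH_II| = 34 kJ.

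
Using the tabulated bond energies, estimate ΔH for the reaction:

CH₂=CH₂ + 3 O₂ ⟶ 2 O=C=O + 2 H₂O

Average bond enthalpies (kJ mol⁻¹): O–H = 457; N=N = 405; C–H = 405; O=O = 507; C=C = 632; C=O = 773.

Bonds broken (reactants):
  C–H: 4 × 405 = 1620
  C=C: 1 × 632 = 632
  O=O: 3 × 507 = 1521
  Σ(broken) = 3773 kJ
Bonds formed (products):
  C=O: 4 × 773 = 3092
  O–H: 4 × 457 = 1828
  Σ(formed) = 4920 kJ
ΔH = Σ(broken) − Σ(formed) = 3773 − 4920 = −1147 kJ

ΔH ≈ −1147 kJ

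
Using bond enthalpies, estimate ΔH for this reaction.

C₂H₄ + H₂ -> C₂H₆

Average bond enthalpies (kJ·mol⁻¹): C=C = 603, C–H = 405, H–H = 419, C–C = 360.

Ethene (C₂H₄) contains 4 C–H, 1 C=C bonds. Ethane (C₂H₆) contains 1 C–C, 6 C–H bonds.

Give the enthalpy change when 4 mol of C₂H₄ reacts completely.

ΔH = −592 kJ

Bonds broken (reactants):
  C–H: 4 × 405 = 1620
  C=C: 1 × 603 = 603
  H–H: 1 × 419 = 419
  Σ(broken) = 2642 kJ
Bonds formed (products):
  C–C: 1 × 360 = 360
  C–H: 6 × 405 = 2430
  Σ(formed) = 2790 kJ
ΔH = Σ(broken) − Σ(formed) = 2642 − 2790 = −148 kJ
For 4× the reaction as written: 4 × (−148) = −592 kJ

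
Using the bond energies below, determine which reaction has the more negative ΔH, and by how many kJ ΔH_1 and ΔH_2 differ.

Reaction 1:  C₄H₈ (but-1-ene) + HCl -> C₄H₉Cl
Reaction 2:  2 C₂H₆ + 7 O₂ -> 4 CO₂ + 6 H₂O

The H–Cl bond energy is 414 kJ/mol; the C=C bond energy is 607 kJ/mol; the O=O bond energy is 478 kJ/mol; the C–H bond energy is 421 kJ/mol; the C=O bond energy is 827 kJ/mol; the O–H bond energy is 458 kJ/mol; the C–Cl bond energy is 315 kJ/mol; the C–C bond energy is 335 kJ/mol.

Reaction 2, by 2994 kJ

Reaction 1:
  Bonds broken (reactants):
    C–C: 2 × 335 = 670
    C–H: 8 × 421 = 3368
    C=C: 1 × 607 = 607
    H–Cl: 1 × 414 = 414
    Σ(broken) = 5059 kJ
  Bonds formed (products):
    C–C: 3 × 335 = 1005
    C–Cl: 1 × 315 = 315
    C–H: 9 × 421 = 3789
    Σ(formed) = 5109 kJ
  ΔH_1 = 5059 − 5109 = −50 kJ
Reaction 2:
  Bonds broken (reactants):
    C–C: 2 × 335 = 670
    C–H: 12 × 421 = 5052
    O=O: 7 × 478 = 3346
    Σ(broken) = 9068 kJ
  Bonds formed (products):
    C=O: 8 × 827 = 6616
    O–H: 12 × 458 = 5496
    Σ(formed) = 12112 kJ
  ΔH_2 = 9068 − 12112 = −3044 kJ
ΔH_1 − ΔH_2 = +2994 kJ, so reaction 2 has the more negative ΔH; |ΔH_1 − ΔH_2| = 2994 kJ.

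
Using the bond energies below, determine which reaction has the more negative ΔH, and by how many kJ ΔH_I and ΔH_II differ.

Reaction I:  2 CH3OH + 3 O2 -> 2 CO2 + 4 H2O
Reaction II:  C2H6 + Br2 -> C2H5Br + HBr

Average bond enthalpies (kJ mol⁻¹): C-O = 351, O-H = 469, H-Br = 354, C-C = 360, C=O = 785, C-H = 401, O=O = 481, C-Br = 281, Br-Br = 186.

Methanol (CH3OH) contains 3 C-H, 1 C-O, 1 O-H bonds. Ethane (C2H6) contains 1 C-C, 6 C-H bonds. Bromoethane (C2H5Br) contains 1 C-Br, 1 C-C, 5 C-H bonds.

Reaction I:
  Bonds broken (reactants):
    C-H: 6 × 401 = 2406
    C-O: 2 × 351 = 702
    O-H: 2 × 469 = 938
    O=O: 3 × 481 = 1443
    Σ(broken) = 5489 kJ
  Bonds formed (products):
    C=O: 4 × 785 = 3140
    O-H: 8 × 469 = 3752
    Σ(formed) = 6892 kJ
  ΔH_I = 5489 − 6892 = −1403 kJ
Reaction II:
  Bonds broken (reactants):
    Br-Br: 1 × 186 = 186
    C-C: 1 × 360 = 360
    C-H: 6 × 401 = 2406
    Σ(broken) = 2952 kJ
  Bonds formed (products):
    C-Br: 1 × 281 = 281
    C-C: 1 × 360 = 360
    C-H: 5 × 401 = 2005
    H-Br: 1 × 354 = 354
    Σ(formed) = 3000 kJ
  ΔH_II = 2952 − 3000 = −48 kJ
ΔH_I − ΔH_II = −1355 kJ, so reaction I has the more negative ΔH; |ΔH_I − ΔH_II| = 1355 kJ.

Reaction I, by 1355 kJ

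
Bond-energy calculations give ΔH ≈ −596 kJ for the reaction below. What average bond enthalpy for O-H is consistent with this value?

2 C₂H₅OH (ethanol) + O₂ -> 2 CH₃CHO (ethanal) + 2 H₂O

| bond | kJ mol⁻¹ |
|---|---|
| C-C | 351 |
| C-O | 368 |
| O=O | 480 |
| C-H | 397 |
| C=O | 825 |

Let D be the O-H bond energy.
Σ(broken) = 2×351 + 10×397 + 2×368 + 2×D + 1×480 = 5888 + 2D
Σ(formed) = 2×351 + 8×397 + 2×825 + 4×D = 5528 + 4D
ΔH = Σ(broken) − Σ(formed) = (5888 + 2D) − (5528 + 4D) = +360 − 2D
Setting this equal to −596 kJ gives 2D = 956, so D = 478 kJ/mol.

D(O-H) ≈ 478 kJ/mol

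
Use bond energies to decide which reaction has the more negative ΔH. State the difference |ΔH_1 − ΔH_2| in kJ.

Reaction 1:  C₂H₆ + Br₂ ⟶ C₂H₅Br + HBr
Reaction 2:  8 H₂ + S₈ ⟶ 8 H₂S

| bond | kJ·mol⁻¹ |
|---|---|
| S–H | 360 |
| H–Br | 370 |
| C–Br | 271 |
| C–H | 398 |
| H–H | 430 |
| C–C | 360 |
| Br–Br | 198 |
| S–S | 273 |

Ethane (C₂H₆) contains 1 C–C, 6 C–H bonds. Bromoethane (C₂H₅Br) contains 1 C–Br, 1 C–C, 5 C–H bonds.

Reaction 1:
  Bonds broken (reactants):
    Br–Br: 1 × 198 = 198
    C–C: 1 × 360 = 360
    C–H: 6 × 398 = 2388
    Σ(broken) = 2946 kJ
  Bonds formed (products):
    C–Br: 1 × 271 = 271
    C–C: 1 × 360 = 360
    C–H: 5 × 398 = 1990
    H–Br: 1 × 370 = 370
    Σ(formed) = 2991 kJ
  ΔH_1 = 2946 − 2991 = −45 kJ
Reaction 2:
  Bonds broken (reactants):
    H–H: 8 × 430 = 3440
    S–S: 8 × 273 = 2184
    Σ(broken) = 5624 kJ
  Bonds formed (products):
    S–H: 16 × 360 = 5760
    Σ(formed) = 5760 kJ
  ΔH_2 = 5624 − 5760 = −136 kJ
ΔH_1 − ΔH_2 = +91 kJ, so reaction 2 has the more negative ΔH; |ΔH_1 − ΔH_2| = 91 kJ.

Reaction 2, by 91 kJ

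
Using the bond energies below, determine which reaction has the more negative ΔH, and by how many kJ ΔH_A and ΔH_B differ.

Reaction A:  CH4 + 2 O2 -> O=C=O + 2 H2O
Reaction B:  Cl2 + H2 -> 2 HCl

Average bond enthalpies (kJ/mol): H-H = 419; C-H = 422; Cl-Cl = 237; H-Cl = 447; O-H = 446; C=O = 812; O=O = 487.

Reaction A, by 508 kJ

Reaction A:
  Bonds broken (reactants):
    C-H: 4 × 422 = 1688
    O=O: 2 × 487 = 974
    Σ(broken) = 2662 kJ
  Bonds formed (products):
    C=O: 2 × 812 = 1624
    O-H: 4 × 446 = 1784
    Σ(formed) = 3408 kJ
  ΔH_A = 2662 − 3408 = −746 kJ
Reaction B:
  Bonds broken (reactants):
    Cl-Cl: 1 × 237 = 237
    H-H: 1 × 419 = 419
    Σ(broken) = 656 kJ
  Bonds formed (products):
    H-Cl: 2 × 447 = 894
    Σ(formed) = 894 kJ
  ΔH_B = 656 − 894 = −238 kJ
ΔH_A − ΔH_B = −508 kJ, so reaction A has the more negative ΔH; |ΔH_A − ΔH_B| = 508 kJ.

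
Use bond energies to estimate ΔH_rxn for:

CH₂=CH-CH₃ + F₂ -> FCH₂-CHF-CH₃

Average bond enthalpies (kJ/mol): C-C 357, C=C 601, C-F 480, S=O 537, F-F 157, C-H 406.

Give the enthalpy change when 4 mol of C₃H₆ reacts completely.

Bonds broken (reactants):
  C-C: 1 × 357 = 357
  C-H: 6 × 406 = 2436
  C=C: 1 × 601 = 601
  F-F: 1 × 157 = 157
  Σ(broken) = 3551 kJ
Bonds formed (products):
  C-C: 2 × 357 = 714
  C-F: 2 × 480 = 960
  C-H: 6 × 406 = 2436
  Σ(formed) = 4110 kJ
ΔH = Σ(broken) − Σ(formed) = 3551 − 4110 = −559 kJ
For 4× the reaction as written: 4 × (−559) = −2236 kJ

ΔH = −2236 kJ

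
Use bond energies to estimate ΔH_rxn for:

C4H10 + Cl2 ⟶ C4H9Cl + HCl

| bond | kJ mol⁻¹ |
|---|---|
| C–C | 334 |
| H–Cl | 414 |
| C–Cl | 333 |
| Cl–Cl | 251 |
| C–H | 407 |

ΔH ≈ −89 kJ

Bonds broken (reactants):
  C–C: 3 × 334 = 1002
  C–H: 10 × 407 = 4070
  Cl–Cl: 1 × 251 = 251
  Σ(broken) = 5323 kJ
Bonds formed (products):
  C–C: 3 × 334 = 1002
  C–Cl: 1 × 333 = 333
  C–H: 9 × 407 = 3663
  H–Cl: 1 × 414 = 414
  Σ(formed) = 5412 kJ
ΔH = Σ(broken) − Σ(formed) = 5323 − 5412 = −89 kJ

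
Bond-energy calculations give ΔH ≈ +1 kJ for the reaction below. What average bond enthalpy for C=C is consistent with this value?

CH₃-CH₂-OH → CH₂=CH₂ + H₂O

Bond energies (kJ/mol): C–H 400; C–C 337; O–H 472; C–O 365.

Let D be the C=C bond energy.
Σ(broken) = 1×337 + 5×400 + 1×365 + 1×472 = 3174
Σ(formed) = 4×400 + 1×D + 2×472 = 2544 + D
ΔH = Σ(broken) − Σ(formed) = (3174) − (2544 + D) = +630 − D
Setting this equal to +1 kJ gives D = 629 kJ/mol.

D(C=C) ≈ 629 kJ/mol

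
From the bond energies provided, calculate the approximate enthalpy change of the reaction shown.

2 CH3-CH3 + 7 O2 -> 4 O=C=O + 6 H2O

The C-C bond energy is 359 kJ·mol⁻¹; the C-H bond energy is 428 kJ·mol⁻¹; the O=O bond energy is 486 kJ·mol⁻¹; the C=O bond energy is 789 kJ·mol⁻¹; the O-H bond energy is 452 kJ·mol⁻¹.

ΔH ≈ −2480 kJ

Bonds broken (reactants):
  C-C: 2 × 359 = 718
  C-H: 12 × 428 = 5136
  O=O: 7 × 486 = 3402
  Σ(broken) = 9256 kJ
Bonds formed (products):
  C=O: 8 × 789 = 6312
  O-H: 12 × 452 = 5424
  Σ(formed) = 11736 kJ
ΔH = Σ(broken) − Σ(formed) = 9256 − 11736 = −2480 kJ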